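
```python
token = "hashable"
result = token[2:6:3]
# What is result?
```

token has length 8. The slice token[2:6:3] selects indices [2, 5] (2->'s', 5->'b'), giving 'sb'.

'sb'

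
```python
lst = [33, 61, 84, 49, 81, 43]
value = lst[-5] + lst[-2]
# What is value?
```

lst has length 6. Negative index -5 maps to positive index 6 + (-5) = 1. lst[1] = 61.
lst has length 6. Negative index -2 maps to positive index 6 + (-2) = 4. lst[4] = 81.
Sum: 61 + 81 = 142.

142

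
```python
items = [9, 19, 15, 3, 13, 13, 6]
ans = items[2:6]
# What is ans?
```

items has length 7. The slice items[2:6] selects indices [2, 3, 4, 5] (2->15, 3->3, 4->13, 5->13), giving [15, 3, 13, 13].

[15, 3, 13, 13]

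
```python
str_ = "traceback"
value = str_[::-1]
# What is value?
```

str_ has length 9. The slice str_[::-1] selects indices [8, 7, 6, 5, 4, 3, 2, 1, 0] (8->'k', 7->'c', 6->'a', 5->'b', 4->'e', 3->'c', 2->'a', 1->'r', 0->'t'), giving 'kcabecart'.

'kcabecart'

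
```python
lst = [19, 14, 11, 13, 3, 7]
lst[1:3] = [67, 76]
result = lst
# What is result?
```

lst starts as [19, 14, 11, 13, 3, 7] (length 6). The slice lst[1:3] covers indices [1, 2] with values [14, 11]. Replacing that slice with [67, 76] (same length) produces [19, 67, 76, 13, 3, 7].

[19, 67, 76, 13, 3, 7]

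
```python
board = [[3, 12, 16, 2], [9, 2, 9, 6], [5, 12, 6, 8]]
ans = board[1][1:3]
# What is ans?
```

board[1] = [9, 2, 9, 6]. board[1] has length 4. The slice board[1][1:3] selects indices [1, 2] (1->2, 2->9), giving [2, 9].

[2, 9]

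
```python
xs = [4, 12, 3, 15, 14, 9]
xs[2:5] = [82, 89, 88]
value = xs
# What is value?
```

xs starts as [4, 12, 3, 15, 14, 9] (length 6). The slice xs[2:5] covers indices [2, 3, 4] with values [3, 15, 14]. Replacing that slice with [82, 89, 88] (same length) produces [4, 12, 82, 89, 88, 9].

[4, 12, 82, 89, 88, 9]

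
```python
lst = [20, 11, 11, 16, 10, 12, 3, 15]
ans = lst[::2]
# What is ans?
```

lst has length 8. The slice lst[::2] selects indices [0, 2, 4, 6] (0->20, 2->11, 4->10, 6->3), giving [20, 11, 10, 3].

[20, 11, 10, 3]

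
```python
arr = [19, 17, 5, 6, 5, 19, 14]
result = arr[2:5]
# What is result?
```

arr has length 7. The slice arr[2:5] selects indices [2, 3, 4] (2->5, 3->6, 4->5), giving [5, 6, 5].

[5, 6, 5]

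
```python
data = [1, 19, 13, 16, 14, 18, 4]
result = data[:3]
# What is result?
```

data has length 7. The slice data[:3] selects indices [0, 1, 2] (0->1, 1->19, 2->13), giving [1, 19, 13].

[1, 19, 13]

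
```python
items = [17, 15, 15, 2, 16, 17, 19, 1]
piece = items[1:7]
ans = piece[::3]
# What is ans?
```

items has length 8. The slice items[1:7] selects indices [1, 2, 3, 4, 5, 6] (1->15, 2->15, 3->2, 4->16, 5->17, 6->19), giving [15, 15, 2, 16, 17, 19]. So piece = [15, 15, 2, 16, 17, 19]. piece has length 6. The slice piece[::3] selects indices [0, 3] (0->15, 3->16), giving [15, 16].

[15, 16]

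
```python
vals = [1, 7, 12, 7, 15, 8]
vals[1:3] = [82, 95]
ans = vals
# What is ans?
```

vals starts as [1, 7, 12, 7, 15, 8] (length 6). The slice vals[1:3] covers indices [1, 2] with values [7, 12]. Replacing that slice with [82, 95] (same length) produces [1, 82, 95, 7, 15, 8].

[1, 82, 95, 7, 15, 8]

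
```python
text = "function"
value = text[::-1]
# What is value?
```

text has length 8. The slice text[::-1] selects indices [7, 6, 5, 4, 3, 2, 1, 0] (7->'n', 6->'o', 5->'i', 4->'t', 3->'c', 2->'n', 1->'u', 0->'f'), giving 'noitcnuf'.

'noitcnuf'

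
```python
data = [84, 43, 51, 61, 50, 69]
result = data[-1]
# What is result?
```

data has length 6. Negative index -1 maps to positive index 6 + (-1) = 5. data[5] = 69.

69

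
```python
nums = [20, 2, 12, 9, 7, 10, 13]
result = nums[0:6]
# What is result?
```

nums has length 7. The slice nums[0:6] selects indices [0, 1, 2, 3, 4, 5] (0->20, 1->2, 2->12, 3->9, 4->7, 5->10), giving [20, 2, 12, 9, 7, 10].

[20, 2, 12, 9, 7, 10]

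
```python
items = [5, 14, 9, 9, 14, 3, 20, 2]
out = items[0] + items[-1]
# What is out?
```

items has length 8. items[0] = 5.
items has length 8. Negative index -1 maps to positive index 8 + (-1) = 7. items[7] = 2.
Sum: 5 + 2 = 7.

7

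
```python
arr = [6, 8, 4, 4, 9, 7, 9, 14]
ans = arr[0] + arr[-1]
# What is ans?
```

arr has length 8. arr[0] = 6.
arr has length 8. Negative index -1 maps to positive index 8 + (-1) = 7. arr[7] = 14.
Sum: 6 + 14 = 20.

20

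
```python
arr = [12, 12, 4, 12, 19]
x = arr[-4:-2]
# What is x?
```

arr has length 5. The slice arr[-4:-2] selects indices [1, 2] (1->12, 2->4), giving [12, 4].

[12, 4]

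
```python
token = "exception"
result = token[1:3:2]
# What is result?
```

token has length 9. The slice token[1:3:2] selects indices [1] (1->'x'), giving 'x'.

'x'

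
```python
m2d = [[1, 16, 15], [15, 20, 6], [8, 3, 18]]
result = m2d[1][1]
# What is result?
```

m2d[1] = [15, 20, 6]. Taking column 1 of that row yields 20.

20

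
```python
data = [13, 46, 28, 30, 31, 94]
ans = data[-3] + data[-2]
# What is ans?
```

data has length 6. Negative index -3 maps to positive index 6 + (-3) = 3. data[3] = 30.
data has length 6. Negative index -2 maps to positive index 6 + (-2) = 4. data[4] = 31.
Sum: 30 + 31 = 61.

61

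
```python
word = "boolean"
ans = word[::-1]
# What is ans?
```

word has length 7. The slice word[::-1] selects indices [6, 5, 4, 3, 2, 1, 0] (6->'n', 5->'a', 4->'e', 3->'l', 2->'o', 1->'o', 0->'b'), giving 'naeloob'.

'naeloob'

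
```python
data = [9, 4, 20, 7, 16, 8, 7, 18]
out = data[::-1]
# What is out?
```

data has length 8. The slice data[::-1] selects indices [7, 6, 5, 4, 3, 2, 1, 0] (7->18, 6->7, 5->8, 4->16, 3->7, 2->20, 1->4, 0->9), giving [18, 7, 8, 16, 7, 20, 4, 9].

[18, 7, 8, 16, 7, 20, 4, 9]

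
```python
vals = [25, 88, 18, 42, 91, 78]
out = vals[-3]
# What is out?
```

vals has length 6. Negative index -3 maps to positive index 6 + (-3) = 3. vals[3] = 42.

42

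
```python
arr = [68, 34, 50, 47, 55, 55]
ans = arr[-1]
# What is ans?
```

arr has length 6. Negative index -1 maps to positive index 6 + (-1) = 5. arr[5] = 55.

55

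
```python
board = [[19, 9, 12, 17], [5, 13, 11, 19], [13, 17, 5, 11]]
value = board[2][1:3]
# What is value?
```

board[2] = [13, 17, 5, 11]. board[2] has length 4. The slice board[2][1:3] selects indices [1, 2] (1->17, 2->5), giving [17, 5].

[17, 5]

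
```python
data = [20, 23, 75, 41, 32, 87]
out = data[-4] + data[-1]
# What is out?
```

data has length 6. Negative index -4 maps to positive index 6 + (-4) = 2. data[2] = 75.
data has length 6. Negative index -1 maps to positive index 6 + (-1) = 5. data[5] = 87.
Sum: 75 + 87 = 162.

162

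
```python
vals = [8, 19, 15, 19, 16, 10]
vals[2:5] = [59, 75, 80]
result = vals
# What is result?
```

vals starts as [8, 19, 15, 19, 16, 10] (length 6). The slice vals[2:5] covers indices [2, 3, 4] with values [15, 19, 16]. Replacing that slice with [59, 75, 80] (same length) produces [8, 19, 59, 75, 80, 10].

[8, 19, 59, 75, 80, 10]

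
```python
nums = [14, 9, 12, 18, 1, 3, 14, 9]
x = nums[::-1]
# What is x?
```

nums has length 8. The slice nums[::-1] selects indices [7, 6, 5, 4, 3, 2, 1, 0] (7->9, 6->14, 5->3, 4->1, 3->18, 2->12, 1->9, 0->14), giving [9, 14, 3, 1, 18, 12, 9, 14].

[9, 14, 3, 1, 18, 12, 9, 14]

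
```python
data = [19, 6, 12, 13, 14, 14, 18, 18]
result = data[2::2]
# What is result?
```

data has length 8. The slice data[2::2] selects indices [2, 4, 6] (2->12, 4->14, 6->18), giving [12, 14, 18].

[12, 14, 18]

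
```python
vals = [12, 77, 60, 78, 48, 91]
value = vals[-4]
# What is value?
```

vals has length 6. Negative index -4 maps to positive index 6 + (-4) = 2. vals[2] = 60.

60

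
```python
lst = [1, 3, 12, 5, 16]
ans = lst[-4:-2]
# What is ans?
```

lst has length 5. The slice lst[-4:-2] selects indices [1, 2] (1->3, 2->12), giving [3, 12].

[3, 12]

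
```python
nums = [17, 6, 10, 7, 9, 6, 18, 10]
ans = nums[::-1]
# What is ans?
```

nums has length 8. The slice nums[::-1] selects indices [7, 6, 5, 4, 3, 2, 1, 0] (7->10, 6->18, 5->6, 4->9, 3->7, 2->10, 1->6, 0->17), giving [10, 18, 6, 9, 7, 10, 6, 17].

[10, 18, 6, 9, 7, 10, 6, 17]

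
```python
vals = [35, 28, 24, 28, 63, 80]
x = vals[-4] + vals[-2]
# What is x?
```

vals has length 6. Negative index -4 maps to positive index 6 + (-4) = 2. vals[2] = 24.
vals has length 6. Negative index -2 maps to positive index 6 + (-2) = 4. vals[4] = 63.
Sum: 24 + 63 = 87.

87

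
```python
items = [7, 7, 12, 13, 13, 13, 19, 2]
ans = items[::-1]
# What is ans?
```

items has length 8. The slice items[::-1] selects indices [7, 6, 5, 4, 3, 2, 1, 0] (7->2, 6->19, 5->13, 4->13, 3->13, 2->12, 1->7, 0->7), giving [2, 19, 13, 13, 13, 12, 7, 7].

[2, 19, 13, 13, 13, 12, 7, 7]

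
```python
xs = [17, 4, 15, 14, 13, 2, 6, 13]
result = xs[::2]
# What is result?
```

xs has length 8. The slice xs[::2] selects indices [0, 2, 4, 6] (0->17, 2->15, 4->13, 6->6), giving [17, 15, 13, 6].

[17, 15, 13, 6]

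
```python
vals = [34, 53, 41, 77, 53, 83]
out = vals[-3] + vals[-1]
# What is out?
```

vals has length 6. Negative index -3 maps to positive index 6 + (-3) = 3. vals[3] = 77.
vals has length 6. Negative index -1 maps to positive index 6 + (-1) = 5. vals[5] = 83.
Sum: 77 + 83 = 160.

160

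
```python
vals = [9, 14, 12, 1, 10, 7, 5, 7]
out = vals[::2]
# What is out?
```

vals has length 8. The slice vals[::2] selects indices [0, 2, 4, 6] (0->9, 2->12, 4->10, 6->5), giving [9, 12, 10, 5].

[9, 12, 10, 5]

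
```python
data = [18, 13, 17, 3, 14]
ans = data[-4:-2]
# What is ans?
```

data has length 5. The slice data[-4:-2] selects indices [1, 2] (1->13, 2->17), giving [13, 17].

[13, 17]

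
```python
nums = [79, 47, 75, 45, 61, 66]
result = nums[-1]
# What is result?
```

nums has length 6. Negative index -1 maps to positive index 6 + (-1) = 5. nums[5] = 66.

66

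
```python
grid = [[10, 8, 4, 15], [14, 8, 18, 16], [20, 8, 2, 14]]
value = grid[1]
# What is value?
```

grid has 3 rows. Row 1 is [14, 8, 18, 16].

[14, 8, 18, 16]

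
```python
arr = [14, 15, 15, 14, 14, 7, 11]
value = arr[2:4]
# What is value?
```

arr has length 7. The slice arr[2:4] selects indices [2, 3] (2->15, 3->14), giving [15, 14].

[15, 14]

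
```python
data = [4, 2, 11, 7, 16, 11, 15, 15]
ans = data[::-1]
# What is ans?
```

data has length 8. The slice data[::-1] selects indices [7, 6, 5, 4, 3, 2, 1, 0] (7->15, 6->15, 5->11, 4->16, 3->7, 2->11, 1->2, 0->4), giving [15, 15, 11, 16, 7, 11, 2, 4].

[15, 15, 11, 16, 7, 11, 2, 4]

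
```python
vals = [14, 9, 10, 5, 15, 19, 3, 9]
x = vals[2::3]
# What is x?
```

vals has length 8. The slice vals[2::3] selects indices [2, 5] (2->10, 5->19), giving [10, 19].

[10, 19]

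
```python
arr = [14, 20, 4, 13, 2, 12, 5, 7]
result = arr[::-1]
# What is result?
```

arr has length 8. The slice arr[::-1] selects indices [7, 6, 5, 4, 3, 2, 1, 0] (7->7, 6->5, 5->12, 4->2, 3->13, 2->4, 1->20, 0->14), giving [7, 5, 12, 2, 13, 4, 20, 14].

[7, 5, 12, 2, 13, 4, 20, 14]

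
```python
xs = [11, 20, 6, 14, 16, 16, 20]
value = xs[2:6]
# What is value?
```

xs has length 7. The slice xs[2:6] selects indices [2, 3, 4, 5] (2->6, 3->14, 4->16, 5->16), giving [6, 14, 16, 16].

[6, 14, 16, 16]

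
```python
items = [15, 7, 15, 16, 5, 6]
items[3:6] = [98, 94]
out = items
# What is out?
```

items starts as [15, 7, 15, 16, 5, 6] (length 6). The slice items[3:6] covers indices [3, 4, 5] with values [16, 5, 6]. Replacing that slice with [98, 94] (different length) produces [15, 7, 15, 98, 94].

[15, 7, 15, 98, 94]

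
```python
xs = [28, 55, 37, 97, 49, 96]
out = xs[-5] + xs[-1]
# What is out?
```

xs has length 6. Negative index -5 maps to positive index 6 + (-5) = 1. xs[1] = 55.
xs has length 6. Negative index -1 maps to positive index 6 + (-1) = 5. xs[5] = 96.
Sum: 55 + 96 = 151.

151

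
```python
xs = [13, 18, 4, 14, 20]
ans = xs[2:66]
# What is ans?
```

xs has length 5. The slice xs[2:66] selects indices [2, 3, 4] (2->4, 3->14, 4->20), giving [4, 14, 20].

[4, 14, 20]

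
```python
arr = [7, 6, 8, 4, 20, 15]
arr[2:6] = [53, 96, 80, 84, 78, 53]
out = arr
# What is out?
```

arr starts as [7, 6, 8, 4, 20, 15] (length 6). The slice arr[2:6] covers indices [2, 3, 4, 5] with values [8, 4, 20, 15]. Replacing that slice with [53, 96, 80, 84, 78, 53] (different length) produces [7, 6, 53, 96, 80, 84, 78, 53].

[7, 6, 53, 96, 80, 84, 78, 53]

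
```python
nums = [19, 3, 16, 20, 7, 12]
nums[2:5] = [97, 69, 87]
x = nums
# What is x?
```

nums starts as [19, 3, 16, 20, 7, 12] (length 6). The slice nums[2:5] covers indices [2, 3, 4] with values [16, 20, 7]. Replacing that slice with [97, 69, 87] (same length) produces [19, 3, 97, 69, 87, 12].

[19, 3, 97, 69, 87, 12]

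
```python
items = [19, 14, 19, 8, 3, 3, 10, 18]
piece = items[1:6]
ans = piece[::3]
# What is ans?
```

items has length 8. The slice items[1:6] selects indices [1, 2, 3, 4, 5] (1->14, 2->19, 3->8, 4->3, 5->3), giving [14, 19, 8, 3, 3]. So piece = [14, 19, 8, 3, 3]. piece has length 5. The slice piece[::3] selects indices [0, 3] (0->14, 3->3), giving [14, 3].

[14, 3]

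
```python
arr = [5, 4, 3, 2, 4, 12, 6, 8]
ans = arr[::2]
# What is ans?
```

arr has length 8. The slice arr[::2] selects indices [0, 2, 4, 6] (0->5, 2->3, 4->4, 6->6), giving [5, 3, 4, 6].

[5, 3, 4, 6]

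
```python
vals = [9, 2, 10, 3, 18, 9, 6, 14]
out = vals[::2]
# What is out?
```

vals has length 8. The slice vals[::2] selects indices [0, 2, 4, 6] (0->9, 2->10, 4->18, 6->6), giving [9, 10, 18, 6].

[9, 10, 18, 6]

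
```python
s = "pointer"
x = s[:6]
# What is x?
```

s has length 7. The slice s[:6] selects indices [0, 1, 2, 3, 4, 5] (0->'p', 1->'o', 2->'i', 3->'n', 4->'t', 5->'e'), giving 'pointe'.

'pointe'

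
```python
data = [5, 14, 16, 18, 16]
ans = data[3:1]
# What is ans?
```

data has length 5. The slice data[3:1] resolves to an empty index range, so the result is [].

[]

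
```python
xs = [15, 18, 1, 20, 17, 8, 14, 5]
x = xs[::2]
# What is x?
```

xs has length 8. The slice xs[::2] selects indices [0, 2, 4, 6] (0->15, 2->1, 4->17, 6->14), giving [15, 1, 17, 14].

[15, 1, 17, 14]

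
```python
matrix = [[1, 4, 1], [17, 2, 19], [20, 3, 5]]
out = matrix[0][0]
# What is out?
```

matrix[0] = [1, 4, 1]. Taking column 0 of that row yields 1.

1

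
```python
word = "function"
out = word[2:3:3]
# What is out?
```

word has length 8. The slice word[2:3:3] selects indices [2] (2->'n'), giving 'n'.

'n'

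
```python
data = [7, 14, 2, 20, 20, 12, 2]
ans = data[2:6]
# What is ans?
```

data has length 7. The slice data[2:6] selects indices [2, 3, 4, 5] (2->2, 3->20, 4->20, 5->12), giving [2, 20, 20, 12].

[2, 20, 20, 12]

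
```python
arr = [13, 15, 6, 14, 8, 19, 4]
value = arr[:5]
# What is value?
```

arr has length 7. The slice arr[:5] selects indices [0, 1, 2, 3, 4] (0->13, 1->15, 2->6, 3->14, 4->8), giving [13, 15, 6, 14, 8].

[13, 15, 6, 14, 8]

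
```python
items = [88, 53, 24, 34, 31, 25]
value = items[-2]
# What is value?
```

items has length 6. Negative index -2 maps to positive index 6 + (-2) = 4. items[4] = 31.

31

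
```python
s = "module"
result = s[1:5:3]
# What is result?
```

s has length 6. The slice s[1:5:3] selects indices [1, 4] (1->'o', 4->'l'), giving 'ol'.

'ol'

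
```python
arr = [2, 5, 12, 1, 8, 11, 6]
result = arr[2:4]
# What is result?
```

arr has length 7. The slice arr[2:4] selects indices [2, 3] (2->12, 3->1), giving [12, 1].

[12, 1]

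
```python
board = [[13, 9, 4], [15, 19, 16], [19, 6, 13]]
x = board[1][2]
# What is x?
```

board[1] = [15, 19, 16]. Taking column 2 of that row yields 16.

16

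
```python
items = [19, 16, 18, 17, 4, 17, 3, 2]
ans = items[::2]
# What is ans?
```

items has length 8. The slice items[::2] selects indices [0, 2, 4, 6] (0->19, 2->18, 4->4, 6->3), giving [19, 18, 4, 3].

[19, 18, 4, 3]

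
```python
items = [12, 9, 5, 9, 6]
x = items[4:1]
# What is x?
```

items has length 5. The slice items[4:1] resolves to an empty index range, so the result is [].

[]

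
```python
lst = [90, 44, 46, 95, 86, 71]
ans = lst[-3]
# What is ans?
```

lst has length 6. Negative index -3 maps to positive index 6 + (-3) = 3. lst[3] = 95.

95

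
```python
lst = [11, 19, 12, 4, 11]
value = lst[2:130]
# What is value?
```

lst has length 5. The slice lst[2:130] selects indices [2, 3, 4] (2->12, 3->4, 4->11), giving [12, 4, 11].

[12, 4, 11]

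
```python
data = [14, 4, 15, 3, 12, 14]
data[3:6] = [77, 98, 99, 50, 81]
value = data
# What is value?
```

data starts as [14, 4, 15, 3, 12, 14] (length 6). The slice data[3:6] covers indices [3, 4, 5] with values [3, 12, 14]. Replacing that slice with [77, 98, 99, 50, 81] (different length) produces [14, 4, 15, 77, 98, 99, 50, 81].

[14, 4, 15, 77, 98, 99, 50, 81]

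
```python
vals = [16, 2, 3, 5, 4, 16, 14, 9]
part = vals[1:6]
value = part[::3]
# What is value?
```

vals has length 8. The slice vals[1:6] selects indices [1, 2, 3, 4, 5] (1->2, 2->3, 3->5, 4->4, 5->16), giving [2, 3, 5, 4, 16]. So part = [2, 3, 5, 4, 16]. part has length 5. The slice part[::3] selects indices [0, 3] (0->2, 3->4), giving [2, 4].

[2, 4]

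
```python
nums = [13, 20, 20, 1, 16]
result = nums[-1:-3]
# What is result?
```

nums has length 5. The slice nums[-1:-3] resolves to an empty index range, so the result is [].

[]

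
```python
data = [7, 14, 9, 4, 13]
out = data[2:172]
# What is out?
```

data has length 5. The slice data[2:172] selects indices [2, 3, 4] (2->9, 3->4, 4->13), giving [9, 4, 13].

[9, 4, 13]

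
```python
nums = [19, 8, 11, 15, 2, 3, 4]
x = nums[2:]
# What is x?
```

nums has length 7. The slice nums[2:] selects indices [2, 3, 4, 5, 6] (2->11, 3->15, 4->2, 5->3, 6->4), giving [11, 15, 2, 3, 4].

[11, 15, 2, 3, 4]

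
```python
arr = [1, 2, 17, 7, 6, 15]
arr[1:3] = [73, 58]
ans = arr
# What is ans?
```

arr starts as [1, 2, 17, 7, 6, 15] (length 6). The slice arr[1:3] covers indices [1, 2] with values [2, 17]. Replacing that slice with [73, 58] (same length) produces [1, 73, 58, 7, 6, 15].

[1, 73, 58, 7, 6, 15]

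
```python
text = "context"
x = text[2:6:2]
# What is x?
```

text has length 7. The slice text[2:6:2] selects indices [2, 4] (2->'n', 4->'e'), giving 'ne'.

'ne'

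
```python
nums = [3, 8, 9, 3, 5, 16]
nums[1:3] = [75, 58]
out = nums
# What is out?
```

nums starts as [3, 8, 9, 3, 5, 16] (length 6). The slice nums[1:3] covers indices [1, 2] with values [8, 9]. Replacing that slice with [75, 58] (same length) produces [3, 75, 58, 3, 5, 16].

[3, 75, 58, 3, 5, 16]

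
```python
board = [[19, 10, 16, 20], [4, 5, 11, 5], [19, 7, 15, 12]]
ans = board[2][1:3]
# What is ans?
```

board[2] = [19, 7, 15, 12]. board[2] has length 4. The slice board[2][1:3] selects indices [1, 2] (1->7, 2->15), giving [7, 15].

[7, 15]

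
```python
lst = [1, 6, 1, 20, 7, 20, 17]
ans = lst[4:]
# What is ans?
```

lst has length 7. The slice lst[4:] selects indices [4, 5, 6] (4->7, 5->20, 6->17), giving [7, 20, 17].

[7, 20, 17]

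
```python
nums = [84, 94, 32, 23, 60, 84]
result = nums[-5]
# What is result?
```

nums has length 6. Negative index -5 maps to positive index 6 + (-5) = 1. nums[1] = 94.

94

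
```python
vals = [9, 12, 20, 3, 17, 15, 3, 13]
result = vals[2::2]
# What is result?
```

vals has length 8. The slice vals[2::2] selects indices [2, 4, 6] (2->20, 4->17, 6->3), giving [20, 17, 3].

[20, 17, 3]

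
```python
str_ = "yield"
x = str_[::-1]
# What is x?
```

str_ has length 5. The slice str_[::-1] selects indices [4, 3, 2, 1, 0] (4->'d', 3->'l', 2->'e', 1->'i', 0->'y'), giving 'dleiy'.

'dleiy'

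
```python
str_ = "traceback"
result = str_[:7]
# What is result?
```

str_ has length 9. The slice str_[:7] selects indices [0, 1, 2, 3, 4, 5, 6] (0->'t', 1->'r', 2->'a', 3->'c', 4->'e', 5->'b', 6->'a'), giving 'traceba'.

'traceba'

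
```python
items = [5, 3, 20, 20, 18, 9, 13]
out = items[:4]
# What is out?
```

items has length 7. The slice items[:4] selects indices [0, 1, 2, 3] (0->5, 1->3, 2->20, 3->20), giving [5, 3, 20, 20].

[5, 3, 20, 20]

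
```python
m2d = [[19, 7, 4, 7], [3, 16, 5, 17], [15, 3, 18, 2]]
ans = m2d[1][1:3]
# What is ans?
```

m2d[1] = [3, 16, 5, 17]. m2d[1] has length 4. The slice m2d[1][1:3] selects indices [1, 2] (1->16, 2->5), giving [16, 5].

[16, 5]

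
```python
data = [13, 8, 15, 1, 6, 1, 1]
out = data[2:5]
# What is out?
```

data has length 7. The slice data[2:5] selects indices [2, 3, 4] (2->15, 3->1, 4->6), giving [15, 1, 6].

[15, 1, 6]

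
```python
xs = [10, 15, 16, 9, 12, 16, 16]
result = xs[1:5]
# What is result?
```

xs has length 7. The slice xs[1:5] selects indices [1, 2, 3, 4] (1->15, 2->16, 3->9, 4->12), giving [15, 16, 9, 12].

[15, 16, 9, 12]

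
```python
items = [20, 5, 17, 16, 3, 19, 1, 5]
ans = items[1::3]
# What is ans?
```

items has length 8. The slice items[1::3] selects indices [1, 4, 7] (1->5, 4->3, 7->5), giving [5, 3, 5].

[5, 3, 5]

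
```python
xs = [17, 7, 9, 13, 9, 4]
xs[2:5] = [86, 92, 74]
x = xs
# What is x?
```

xs starts as [17, 7, 9, 13, 9, 4] (length 6). The slice xs[2:5] covers indices [2, 3, 4] with values [9, 13, 9]. Replacing that slice with [86, 92, 74] (same length) produces [17, 7, 86, 92, 74, 4].

[17, 7, 86, 92, 74, 4]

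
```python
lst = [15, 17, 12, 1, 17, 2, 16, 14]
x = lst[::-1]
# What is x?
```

lst has length 8. The slice lst[::-1] selects indices [7, 6, 5, 4, 3, 2, 1, 0] (7->14, 6->16, 5->2, 4->17, 3->1, 2->12, 1->17, 0->15), giving [14, 16, 2, 17, 1, 12, 17, 15].

[14, 16, 2, 17, 1, 12, 17, 15]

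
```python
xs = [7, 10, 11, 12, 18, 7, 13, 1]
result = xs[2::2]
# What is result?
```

xs has length 8. The slice xs[2::2] selects indices [2, 4, 6] (2->11, 4->18, 6->13), giving [11, 18, 13].

[11, 18, 13]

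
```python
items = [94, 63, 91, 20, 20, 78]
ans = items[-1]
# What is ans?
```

items has length 6. Negative index -1 maps to positive index 6 + (-1) = 5. items[5] = 78.

78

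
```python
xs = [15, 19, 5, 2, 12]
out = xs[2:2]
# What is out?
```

xs has length 5. The slice xs[2:2] resolves to an empty index range, so the result is [].

[]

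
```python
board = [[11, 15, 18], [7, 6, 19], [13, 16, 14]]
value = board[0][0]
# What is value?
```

board[0] = [11, 15, 18]. Taking column 0 of that row yields 11.

11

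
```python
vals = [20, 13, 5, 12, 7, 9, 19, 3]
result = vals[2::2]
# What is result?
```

vals has length 8. The slice vals[2::2] selects indices [2, 4, 6] (2->5, 4->7, 6->19), giving [5, 7, 19].

[5, 7, 19]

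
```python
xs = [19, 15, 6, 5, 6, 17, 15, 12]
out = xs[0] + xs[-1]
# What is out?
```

xs has length 8. xs[0] = 19.
xs has length 8. Negative index -1 maps to positive index 8 + (-1) = 7. xs[7] = 12.
Sum: 19 + 12 = 31.

31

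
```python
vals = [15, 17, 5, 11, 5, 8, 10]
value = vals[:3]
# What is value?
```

vals has length 7. The slice vals[:3] selects indices [0, 1, 2] (0->15, 1->17, 2->5), giving [15, 17, 5].

[15, 17, 5]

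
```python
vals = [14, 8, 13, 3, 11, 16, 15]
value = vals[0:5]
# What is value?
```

vals has length 7. The slice vals[0:5] selects indices [0, 1, 2, 3, 4] (0->14, 1->8, 2->13, 3->3, 4->11), giving [14, 8, 13, 3, 11].

[14, 8, 13, 3, 11]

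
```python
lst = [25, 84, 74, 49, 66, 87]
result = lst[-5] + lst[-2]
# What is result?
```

lst has length 6. Negative index -5 maps to positive index 6 + (-5) = 1. lst[1] = 84.
lst has length 6. Negative index -2 maps to positive index 6 + (-2) = 4. lst[4] = 66.
Sum: 84 + 66 = 150.

150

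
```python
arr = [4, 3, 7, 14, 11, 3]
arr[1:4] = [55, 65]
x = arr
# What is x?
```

arr starts as [4, 3, 7, 14, 11, 3] (length 6). The slice arr[1:4] covers indices [1, 2, 3] with values [3, 7, 14]. Replacing that slice with [55, 65] (different length) produces [4, 55, 65, 11, 3].

[4, 55, 65, 11, 3]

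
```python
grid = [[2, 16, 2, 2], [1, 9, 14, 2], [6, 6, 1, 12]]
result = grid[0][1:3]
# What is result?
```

grid[0] = [2, 16, 2, 2]. grid[0] has length 4. The slice grid[0][1:3] selects indices [1, 2] (1->16, 2->2), giving [16, 2].

[16, 2]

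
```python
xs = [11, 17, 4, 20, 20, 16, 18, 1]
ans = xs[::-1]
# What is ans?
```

xs has length 8. The slice xs[::-1] selects indices [7, 6, 5, 4, 3, 2, 1, 0] (7->1, 6->18, 5->16, 4->20, 3->20, 2->4, 1->17, 0->11), giving [1, 18, 16, 20, 20, 4, 17, 11].

[1, 18, 16, 20, 20, 4, 17, 11]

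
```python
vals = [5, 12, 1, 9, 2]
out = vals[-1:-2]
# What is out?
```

vals has length 5. The slice vals[-1:-2] resolves to an empty index range, so the result is [].

[]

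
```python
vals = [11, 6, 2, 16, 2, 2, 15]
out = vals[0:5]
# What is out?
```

vals has length 7. The slice vals[0:5] selects indices [0, 1, 2, 3, 4] (0->11, 1->6, 2->2, 3->16, 4->2), giving [11, 6, 2, 16, 2].

[11, 6, 2, 16, 2]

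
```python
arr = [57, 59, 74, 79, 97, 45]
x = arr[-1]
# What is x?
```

arr has length 6. Negative index -1 maps to positive index 6 + (-1) = 5. arr[5] = 45.

45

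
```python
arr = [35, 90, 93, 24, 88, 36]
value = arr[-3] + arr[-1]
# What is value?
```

arr has length 6. Negative index -3 maps to positive index 6 + (-3) = 3. arr[3] = 24.
arr has length 6. Negative index -1 maps to positive index 6 + (-1) = 5. arr[5] = 36.
Sum: 24 + 36 = 60.

60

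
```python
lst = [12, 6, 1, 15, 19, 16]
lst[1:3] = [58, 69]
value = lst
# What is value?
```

lst starts as [12, 6, 1, 15, 19, 16] (length 6). The slice lst[1:3] covers indices [1, 2] with values [6, 1]. Replacing that slice with [58, 69] (same length) produces [12, 58, 69, 15, 19, 16].

[12, 58, 69, 15, 19, 16]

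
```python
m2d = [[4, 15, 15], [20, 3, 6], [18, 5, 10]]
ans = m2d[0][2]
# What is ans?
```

m2d[0] = [4, 15, 15]. Taking column 2 of that row yields 15.

15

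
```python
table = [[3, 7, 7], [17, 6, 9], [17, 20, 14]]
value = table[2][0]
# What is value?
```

table[2] = [17, 20, 14]. Taking column 0 of that row yields 17.

17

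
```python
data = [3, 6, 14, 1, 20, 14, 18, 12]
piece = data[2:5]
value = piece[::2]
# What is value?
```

data has length 8. The slice data[2:5] selects indices [2, 3, 4] (2->14, 3->1, 4->20), giving [14, 1, 20]. So piece = [14, 1, 20]. piece has length 3. The slice piece[::2] selects indices [0, 2] (0->14, 2->20), giving [14, 20].

[14, 20]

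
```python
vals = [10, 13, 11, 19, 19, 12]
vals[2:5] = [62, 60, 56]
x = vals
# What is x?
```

vals starts as [10, 13, 11, 19, 19, 12] (length 6). The slice vals[2:5] covers indices [2, 3, 4] with values [11, 19, 19]. Replacing that slice with [62, 60, 56] (same length) produces [10, 13, 62, 60, 56, 12].

[10, 13, 62, 60, 56, 12]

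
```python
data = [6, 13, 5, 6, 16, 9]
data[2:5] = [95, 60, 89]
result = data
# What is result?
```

data starts as [6, 13, 5, 6, 16, 9] (length 6). The slice data[2:5] covers indices [2, 3, 4] with values [5, 6, 16]. Replacing that slice with [95, 60, 89] (same length) produces [6, 13, 95, 60, 89, 9].

[6, 13, 95, 60, 89, 9]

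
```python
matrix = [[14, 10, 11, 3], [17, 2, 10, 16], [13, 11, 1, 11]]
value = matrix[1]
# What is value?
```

matrix has 3 rows. Row 1 is [17, 2, 10, 16].

[17, 2, 10, 16]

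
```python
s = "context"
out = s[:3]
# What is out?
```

s has length 7. The slice s[:3] selects indices [0, 1, 2] (0->'c', 1->'o', 2->'n'), giving 'con'.

'con'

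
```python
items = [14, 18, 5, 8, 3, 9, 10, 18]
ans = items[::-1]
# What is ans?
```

items has length 8. The slice items[::-1] selects indices [7, 6, 5, 4, 3, 2, 1, 0] (7->18, 6->10, 5->9, 4->3, 3->8, 2->5, 1->18, 0->14), giving [18, 10, 9, 3, 8, 5, 18, 14].

[18, 10, 9, 3, 8, 5, 18, 14]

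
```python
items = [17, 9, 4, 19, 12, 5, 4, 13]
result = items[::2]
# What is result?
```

items has length 8. The slice items[::2] selects indices [0, 2, 4, 6] (0->17, 2->4, 4->12, 6->4), giving [17, 4, 12, 4].

[17, 4, 12, 4]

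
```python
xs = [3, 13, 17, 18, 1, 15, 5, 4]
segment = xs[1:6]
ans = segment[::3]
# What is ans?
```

xs has length 8. The slice xs[1:6] selects indices [1, 2, 3, 4, 5] (1->13, 2->17, 3->18, 4->1, 5->15), giving [13, 17, 18, 1, 15]. So segment = [13, 17, 18, 1, 15]. segment has length 5. The slice segment[::3] selects indices [0, 3] (0->13, 3->1), giving [13, 1].

[13, 1]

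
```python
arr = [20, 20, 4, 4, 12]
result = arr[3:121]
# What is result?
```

arr has length 5. The slice arr[3:121] selects indices [3, 4] (3->4, 4->12), giving [4, 12].

[4, 12]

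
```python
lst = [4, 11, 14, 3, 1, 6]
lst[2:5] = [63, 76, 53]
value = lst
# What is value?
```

lst starts as [4, 11, 14, 3, 1, 6] (length 6). The slice lst[2:5] covers indices [2, 3, 4] with values [14, 3, 1]. Replacing that slice with [63, 76, 53] (same length) produces [4, 11, 63, 76, 53, 6].

[4, 11, 63, 76, 53, 6]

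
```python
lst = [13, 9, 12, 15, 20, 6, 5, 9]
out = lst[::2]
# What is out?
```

lst has length 8. The slice lst[::2] selects indices [0, 2, 4, 6] (0->13, 2->12, 4->20, 6->5), giving [13, 12, 20, 5].

[13, 12, 20, 5]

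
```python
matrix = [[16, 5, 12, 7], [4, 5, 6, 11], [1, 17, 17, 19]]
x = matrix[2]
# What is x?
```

matrix has 3 rows. Row 2 is [1, 17, 17, 19].

[1, 17, 17, 19]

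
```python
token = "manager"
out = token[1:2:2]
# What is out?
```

token has length 7. The slice token[1:2:2] selects indices [1] (1->'a'), giving 'a'.

'a'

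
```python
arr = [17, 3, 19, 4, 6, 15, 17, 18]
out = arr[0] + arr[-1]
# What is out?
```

arr has length 8. arr[0] = 17.
arr has length 8. Negative index -1 maps to positive index 8 + (-1) = 7. arr[7] = 18.
Sum: 17 + 18 = 35.

35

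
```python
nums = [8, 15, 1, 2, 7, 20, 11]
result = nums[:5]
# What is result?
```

nums has length 7. The slice nums[:5] selects indices [0, 1, 2, 3, 4] (0->8, 1->15, 2->1, 3->2, 4->7), giving [8, 15, 1, 2, 7].

[8, 15, 1, 2, 7]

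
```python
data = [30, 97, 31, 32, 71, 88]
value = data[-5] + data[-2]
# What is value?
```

data has length 6. Negative index -5 maps to positive index 6 + (-5) = 1. data[1] = 97.
data has length 6. Negative index -2 maps to positive index 6 + (-2) = 4. data[4] = 71.
Sum: 97 + 71 = 168.

168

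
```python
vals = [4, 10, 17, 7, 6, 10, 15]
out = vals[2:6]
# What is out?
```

vals has length 7. The slice vals[2:6] selects indices [2, 3, 4, 5] (2->17, 3->7, 4->6, 5->10), giving [17, 7, 6, 10].

[17, 7, 6, 10]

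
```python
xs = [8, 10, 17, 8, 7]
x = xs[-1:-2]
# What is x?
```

xs has length 5. The slice xs[-1:-2] resolves to an empty index range, so the result is [].

[]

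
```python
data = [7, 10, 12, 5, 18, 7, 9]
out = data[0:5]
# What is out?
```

data has length 7. The slice data[0:5] selects indices [0, 1, 2, 3, 4] (0->7, 1->10, 2->12, 3->5, 4->18), giving [7, 10, 12, 5, 18].

[7, 10, 12, 5, 18]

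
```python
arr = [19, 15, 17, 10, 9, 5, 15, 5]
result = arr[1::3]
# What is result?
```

arr has length 8. The slice arr[1::3] selects indices [1, 4, 7] (1->15, 4->9, 7->5), giving [15, 9, 5].

[15, 9, 5]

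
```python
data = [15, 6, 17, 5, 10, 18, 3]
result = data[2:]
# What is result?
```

data has length 7. The slice data[2:] selects indices [2, 3, 4, 5, 6] (2->17, 3->5, 4->10, 5->18, 6->3), giving [17, 5, 10, 18, 3].

[17, 5, 10, 18, 3]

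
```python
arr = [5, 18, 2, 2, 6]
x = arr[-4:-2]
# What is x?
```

arr has length 5. The slice arr[-4:-2] selects indices [1, 2] (1->18, 2->2), giving [18, 2].

[18, 2]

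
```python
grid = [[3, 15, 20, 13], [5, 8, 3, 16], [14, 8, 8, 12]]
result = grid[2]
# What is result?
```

grid has 3 rows. Row 2 is [14, 8, 8, 12].

[14, 8, 8, 12]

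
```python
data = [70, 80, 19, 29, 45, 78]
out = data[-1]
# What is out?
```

data has length 6. Negative index -1 maps to positive index 6 + (-1) = 5. data[5] = 78.

78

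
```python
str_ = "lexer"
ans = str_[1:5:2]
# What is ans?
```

str_ has length 5. The slice str_[1:5:2] selects indices [1, 3] (1->'e', 3->'e'), giving 'ee'.

'ee'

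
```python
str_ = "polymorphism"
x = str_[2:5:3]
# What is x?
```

str_ has length 12. The slice str_[2:5:3] selects indices [2] (2->'l'), giving 'l'.

'l'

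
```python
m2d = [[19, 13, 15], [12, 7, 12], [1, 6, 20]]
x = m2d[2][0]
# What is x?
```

m2d[2] = [1, 6, 20]. Taking column 0 of that row yields 1.

1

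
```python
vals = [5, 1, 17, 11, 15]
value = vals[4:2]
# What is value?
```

vals has length 5. The slice vals[4:2] resolves to an empty index range, so the result is [].

[]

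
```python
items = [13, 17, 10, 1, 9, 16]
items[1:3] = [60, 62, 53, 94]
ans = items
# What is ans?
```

items starts as [13, 17, 10, 1, 9, 16] (length 6). The slice items[1:3] covers indices [1, 2] with values [17, 10]. Replacing that slice with [60, 62, 53, 94] (different length) produces [13, 60, 62, 53, 94, 1, 9, 16].

[13, 60, 62, 53, 94, 1, 9, 16]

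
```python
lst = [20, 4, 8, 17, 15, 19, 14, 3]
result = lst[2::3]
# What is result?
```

lst has length 8. The slice lst[2::3] selects indices [2, 5] (2->8, 5->19), giving [8, 19].

[8, 19]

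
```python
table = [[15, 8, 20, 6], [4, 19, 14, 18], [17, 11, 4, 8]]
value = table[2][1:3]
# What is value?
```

table[2] = [17, 11, 4, 8]. table[2] has length 4. The slice table[2][1:3] selects indices [1, 2] (1->11, 2->4), giving [11, 4].

[11, 4]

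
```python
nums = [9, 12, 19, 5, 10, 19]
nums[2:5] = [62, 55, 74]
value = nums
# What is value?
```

nums starts as [9, 12, 19, 5, 10, 19] (length 6). The slice nums[2:5] covers indices [2, 3, 4] with values [19, 5, 10]. Replacing that slice with [62, 55, 74] (same length) produces [9, 12, 62, 55, 74, 19].

[9, 12, 62, 55, 74, 19]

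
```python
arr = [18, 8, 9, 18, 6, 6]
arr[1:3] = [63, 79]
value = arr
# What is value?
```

arr starts as [18, 8, 9, 18, 6, 6] (length 6). The slice arr[1:3] covers indices [1, 2] with values [8, 9]. Replacing that slice with [63, 79] (same length) produces [18, 63, 79, 18, 6, 6].

[18, 63, 79, 18, 6, 6]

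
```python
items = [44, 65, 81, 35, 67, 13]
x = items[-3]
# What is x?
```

items has length 6. Negative index -3 maps to positive index 6 + (-3) = 3. items[3] = 35.

35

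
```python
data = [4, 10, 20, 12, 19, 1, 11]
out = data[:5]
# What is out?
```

data has length 7. The slice data[:5] selects indices [0, 1, 2, 3, 4] (0->4, 1->10, 2->20, 3->12, 4->19), giving [4, 10, 20, 12, 19].

[4, 10, 20, 12, 19]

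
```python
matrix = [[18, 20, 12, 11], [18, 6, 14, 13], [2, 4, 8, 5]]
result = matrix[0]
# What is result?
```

matrix has 3 rows. Row 0 is [18, 20, 12, 11].

[18, 20, 12, 11]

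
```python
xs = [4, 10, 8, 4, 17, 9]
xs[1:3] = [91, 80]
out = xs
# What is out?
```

xs starts as [4, 10, 8, 4, 17, 9] (length 6). The slice xs[1:3] covers indices [1, 2] with values [10, 8]. Replacing that slice with [91, 80] (same length) produces [4, 91, 80, 4, 17, 9].

[4, 91, 80, 4, 17, 9]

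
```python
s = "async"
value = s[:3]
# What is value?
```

s has length 5. The slice s[:3] selects indices [0, 1, 2] (0->'a', 1->'s', 2->'y'), giving 'asy'.

'asy'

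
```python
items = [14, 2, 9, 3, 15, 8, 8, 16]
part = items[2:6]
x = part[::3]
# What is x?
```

items has length 8. The slice items[2:6] selects indices [2, 3, 4, 5] (2->9, 3->3, 4->15, 5->8), giving [9, 3, 15, 8]. So part = [9, 3, 15, 8]. part has length 4. The slice part[::3] selects indices [0, 3] (0->9, 3->8), giving [9, 8].

[9, 8]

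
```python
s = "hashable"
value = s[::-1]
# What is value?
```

s has length 8. The slice s[::-1] selects indices [7, 6, 5, 4, 3, 2, 1, 0] (7->'e', 6->'l', 5->'b', 4->'a', 3->'h', 2->'s', 1->'a', 0->'h'), giving 'elbahsah'.

'elbahsah'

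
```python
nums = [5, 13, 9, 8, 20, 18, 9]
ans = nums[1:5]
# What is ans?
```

nums has length 7. The slice nums[1:5] selects indices [1, 2, 3, 4] (1->13, 2->9, 3->8, 4->20), giving [13, 9, 8, 20].

[13, 9, 8, 20]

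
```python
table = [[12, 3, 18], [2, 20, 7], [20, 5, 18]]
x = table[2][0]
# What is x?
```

table[2] = [20, 5, 18]. Taking column 0 of that row yields 20.

20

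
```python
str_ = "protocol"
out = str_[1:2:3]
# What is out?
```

str_ has length 8. The slice str_[1:2:3] selects indices [1] (1->'r'), giving 'r'.

'r'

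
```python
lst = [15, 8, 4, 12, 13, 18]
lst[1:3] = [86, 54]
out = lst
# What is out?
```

lst starts as [15, 8, 4, 12, 13, 18] (length 6). The slice lst[1:3] covers indices [1, 2] with values [8, 4]. Replacing that slice with [86, 54] (same length) produces [15, 86, 54, 12, 13, 18].

[15, 86, 54, 12, 13, 18]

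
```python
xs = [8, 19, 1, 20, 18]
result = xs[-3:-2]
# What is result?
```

xs has length 5. The slice xs[-3:-2] selects indices [2] (2->1), giving [1].

[1]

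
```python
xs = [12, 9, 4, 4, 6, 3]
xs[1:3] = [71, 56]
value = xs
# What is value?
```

xs starts as [12, 9, 4, 4, 6, 3] (length 6). The slice xs[1:3] covers indices [1, 2] with values [9, 4]. Replacing that slice with [71, 56] (same length) produces [12, 71, 56, 4, 6, 3].

[12, 71, 56, 4, 6, 3]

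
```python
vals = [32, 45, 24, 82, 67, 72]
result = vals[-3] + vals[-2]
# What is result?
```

vals has length 6. Negative index -3 maps to positive index 6 + (-3) = 3. vals[3] = 82.
vals has length 6. Negative index -2 maps to positive index 6 + (-2) = 4. vals[4] = 67.
Sum: 82 + 67 = 149.

149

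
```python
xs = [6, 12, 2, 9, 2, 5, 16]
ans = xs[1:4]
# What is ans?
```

xs has length 7. The slice xs[1:4] selects indices [1, 2, 3] (1->12, 2->2, 3->9), giving [12, 2, 9].

[12, 2, 9]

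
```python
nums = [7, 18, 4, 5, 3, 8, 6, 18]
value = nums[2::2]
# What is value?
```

nums has length 8. The slice nums[2::2] selects indices [2, 4, 6] (2->4, 4->3, 6->6), giving [4, 3, 6].

[4, 3, 6]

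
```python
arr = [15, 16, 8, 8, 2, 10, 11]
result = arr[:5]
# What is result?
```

arr has length 7. The slice arr[:5] selects indices [0, 1, 2, 3, 4] (0->15, 1->16, 2->8, 3->8, 4->2), giving [15, 16, 8, 8, 2].

[15, 16, 8, 8, 2]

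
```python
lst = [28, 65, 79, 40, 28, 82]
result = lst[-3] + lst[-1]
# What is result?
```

lst has length 6. Negative index -3 maps to positive index 6 + (-3) = 3. lst[3] = 40.
lst has length 6. Negative index -1 maps to positive index 6 + (-1) = 5. lst[5] = 82.
Sum: 40 + 82 = 122.

122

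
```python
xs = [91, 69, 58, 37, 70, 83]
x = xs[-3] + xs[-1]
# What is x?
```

xs has length 6. Negative index -3 maps to positive index 6 + (-3) = 3. xs[3] = 37.
xs has length 6. Negative index -1 maps to positive index 6 + (-1) = 5. xs[5] = 83.
Sum: 37 + 83 = 120.

120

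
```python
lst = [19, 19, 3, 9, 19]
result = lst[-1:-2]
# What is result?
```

lst has length 5. The slice lst[-1:-2] resolves to an empty index range, so the result is [].

[]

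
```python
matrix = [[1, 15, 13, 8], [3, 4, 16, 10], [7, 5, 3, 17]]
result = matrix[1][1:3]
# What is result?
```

matrix[1] = [3, 4, 16, 10]. matrix[1] has length 4. The slice matrix[1][1:3] selects indices [1, 2] (1->4, 2->16), giving [4, 16].

[4, 16]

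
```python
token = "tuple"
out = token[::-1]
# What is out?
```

token has length 5. The slice token[::-1] selects indices [4, 3, 2, 1, 0] (4->'e', 3->'l', 2->'p', 1->'u', 0->'t'), giving 'elput'.

'elput'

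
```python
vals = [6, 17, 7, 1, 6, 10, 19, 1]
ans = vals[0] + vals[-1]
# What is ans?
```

vals has length 8. vals[0] = 6.
vals has length 8. Negative index -1 maps to positive index 8 + (-1) = 7. vals[7] = 1.
Sum: 6 + 1 = 7.

7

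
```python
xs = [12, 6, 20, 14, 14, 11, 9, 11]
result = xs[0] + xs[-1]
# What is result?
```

xs has length 8. xs[0] = 12.
xs has length 8. Negative index -1 maps to positive index 8 + (-1) = 7. xs[7] = 11.
Sum: 12 + 11 = 23.

23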